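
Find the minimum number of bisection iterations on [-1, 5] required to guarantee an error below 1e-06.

We need (b-a)/2^n ≤ 1e-06
(5 - (-1))/2^n ≤ 1e-06
6/2^n ≤ 1e-06
2^n ≥ 6000000
n ≥ log₂(6000000) = 22.52
n ≥ 23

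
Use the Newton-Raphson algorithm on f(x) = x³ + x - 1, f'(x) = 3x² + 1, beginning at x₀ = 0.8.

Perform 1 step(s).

f(x) = x³ + x - 1
f'(x) = 3x² + 1
x₀ = 0.8

Newton-Raphson formula: x_{n+1} = x_n - f(x_n)/f'(x_n)

Iteration 1:
  f(0.800000) = 0.312000
  f'(0.800000) = 2.920000
  x_1 = 0.800000 - 0.312000/2.920000 = 0.693151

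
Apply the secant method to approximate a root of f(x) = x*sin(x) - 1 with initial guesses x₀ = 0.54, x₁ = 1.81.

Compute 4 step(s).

f(x) = x*sin(x) - 1
x₀ = 0.54, x₁ = 1.81

Secant formula: x_{n+1} = x_n - f(x_n)(x_n - x_{n-1})/(f(x_n) - f(x_{n-1}))

Iteration 1:
  f(0.540000) = -0.722367
  f(1.810000) = 0.758464
  x_2 = 1.810000 - 0.758464×(1.810000 - 0.540000)/(0.758464 - (-0.722367))
       = 1.159521
Iteration 2:
  f(1.810000) = 0.758464
  f(1.159521) = 0.062831
  x_3 = 1.159521 - 0.062831×(1.159521 - 1.810000)/(0.062831 - 0.758464)
       = 1.100769
Iteration 3:
  f(1.159521) = 0.062831
  f(1.100769) = -0.018603
  x_4 = 1.100769 - (-0.018603)×(1.100769 - 1.159521)/(-0.018603 - 0.062831)
       = 1.114190
Iteration 4:
  f(1.100769) = -0.018603
  f(1.114190) = 0.000046
  x_5 = 1.114190 - 0.000046×(1.114190 - 1.100769)/(0.000046 - (-0.018603))
       = 1.114157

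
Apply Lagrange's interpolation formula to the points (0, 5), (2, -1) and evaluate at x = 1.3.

Lagrange interpolation formula:
P(x) = Σ yᵢ × Lᵢ(x)
where Lᵢ(x) = Π_{j≠i} (x - xⱼ)/(xᵢ - xⱼ)

L_0(1.3) = (1.3 - 2)/(0 - 2) = 0.350000
L_1(1.3) = (1.3 - 0)/(2 - 0) = 0.650000

P(1.3) = 5×L_0(1.3) + (-1)×L_1(1.3)
P(1.3) = 1.100000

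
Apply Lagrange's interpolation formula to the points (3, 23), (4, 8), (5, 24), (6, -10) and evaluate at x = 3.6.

Lagrange interpolation formula:
P(x) = Σ yᵢ × Lᵢ(x)
where Lᵢ(x) = Π_{j≠i} (x - xⱼ)/(xᵢ - xⱼ)

L_0(3.6) = (3.6 - 4)/(3 - 4) × (3.6 - 5)/(3 - 5) × (3.6 - 6)/(3 - 6) = 0.224000
L_1(3.6) = (3.6 - 3)/(4 - 3) × (3.6 - 5)/(4 - 5) × (3.6 - 6)/(4 - 6) = 1.008000
L_2(3.6) = (3.6 - 3)/(5 - 3) × (3.6 - 4)/(5 - 4) × (3.6 - 6)/(5 - 6) = -0.288000
L_3(3.6) = (3.6 - 3)/(6 - 3) × (3.6 - 4)/(6 - 4) × (3.6 - 5)/(6 - 5) = 0.056000

P(3.6) = 23×L_0(3.6) + 8×L_1(3.6) + 24×L_2(3.6) + (-10)×L_3(3.6)
P(3.6) = 5.744000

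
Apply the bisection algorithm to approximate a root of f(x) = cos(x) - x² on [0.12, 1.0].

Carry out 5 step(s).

f(x) = cos(x) - x²
Initial interval: [0.12, 1.0]

Iteration 1:
  c_1 = (0.120000 + 1.000000)/2 = 0.560000
  f(c_1) = f(0.560000) = 0.533655
  f(a) × f(c) ≥ 0, new interval: [0.560000, 1.000000]
Iteration 2:
  c_2 = (0.560000 + 1.000000)/2 = 0.780000
  f(c_2) = f(0.780000) = 0.102514
  f(a) × f(c) ≥ 0, new interval: [0.780000, 1.000000]
Iteration 3:
  c_3 = (0.780000 + 1.000000)/2 = 0.890000
  f(c_3) = f(0.890000) = -0.162688
  f(a) × f(c) < 0, new interval: [0.780000, 0.890000]
Iteration 4:
  c_4 = (0.780000 + 0.890000)/2 = 0.835000
  f(c_4) = f(0.835000) = -0.026047
  f(a) × f(c) < 0, new interval: [0.780000, 0.835000]
Iteration 5:
  c_5 = (0.780000 + 0.835000)/2 = 0.807500
  f(c_5) = f(0.807500) = 0.039251
  f(a) × f(c) ≥ 0, new interval: [0.807500, 0.835000]

After 5 iteration(s), the approximation is c_5 = 0.807500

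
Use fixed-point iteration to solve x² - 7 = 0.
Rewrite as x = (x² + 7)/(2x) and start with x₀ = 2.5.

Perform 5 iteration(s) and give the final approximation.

Equation: x² - 7 = 0
Fixed-point form: x = (x² + 7)/(2x)
x₀ = 2.5

x_1 = g(2.500000) = 2.650000
x_2 = g(2.650000) = 2.645755
x_3 = g(2.645755) = 2.645751
x_4 = g(2.645751) = 2.645751
x_5 = g(2.645751) = 2.645751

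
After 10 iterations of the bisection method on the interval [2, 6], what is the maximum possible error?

Bisection error bound: |error| ≤ (b-a)/2^n
|error| ≤ (6 - 2)/2^10 = 4/2^10
|error| ≤ 0.0039062500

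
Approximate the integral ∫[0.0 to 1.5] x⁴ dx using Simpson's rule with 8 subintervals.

f(x) = x⁴
a = 0.0, b = 1.5, n = 8
h = (b - a)/n = 0.187500

Simpson's rule: (h/3)[f(x₀) + 4f(x₁) + 2f(x₂) + ... + f(xₙ)]

x_0 = 0.0000, f(x_0) = 0.000000, coefficient = 1
x_1 = 0.1875, f(x_1) = 0.001236, coefficient = 4
x_2 = 0.3750, f(x_2) = 0.019775, coefficient = 2
x_3 = 0.5625, f(x_3) = 0.100113, coefficient = 4
x_4 = 0.7500, f(x_4) = 0.316406, coefficient = 2
x_5 = 0.9375, f(x_5) = 0.772476, coefficient = 4
x_6 = 1.1250, f(x_6) = 1.601807, coefficient = 2
x_7 = 1.3125, f(x_7) = 2.967545, coefficient = 4
x_8 = 1.5000, f(x_8) = 5.062500, coefficient = 1

I ≈ (0.187500/3) × 24.303955 = 1.518997
Exact value: 1.518750
Error: 0.000247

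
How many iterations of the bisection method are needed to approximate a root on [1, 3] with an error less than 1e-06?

We need (b-a)/2^n ≤ 1e-06
(3 - 1)/2^n ≤ 1e-06
2/2^n ≤ 1e-06
2^n ≥ 2000000
n ≥ log₂(2000000) = 20.93
n ≥ 21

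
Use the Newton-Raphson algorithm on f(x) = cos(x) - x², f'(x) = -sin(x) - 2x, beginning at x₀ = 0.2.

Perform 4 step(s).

f(x) = cos(x) - x²
f'(x) = -sin(x) - 2x
x₀ = 0.2

Newton-Raphson formula: x_{n+1} = x_n - f(x_n)/f'(x_n)

Iteration 1:
  f(0.200000) = 0.940067
  f'(0.200000) = -0.598669
  x_1 = 0.200000 - 0.940067/(-0.598669) = 1.770260
Iteration 2:
  f(1.770260) = -3.331965
  f'(1.770260) = -4.520693
  x_2 = 1.770260 - (-3.331965)/(-4.520693) = 1.033213
Iteration 3:
  f(1.033213) = -0.555467
  f'(1.033213) = -2.925374
  x_3 = 1.033213 - (-0.555467)/(-2.925374) = 0.843334
Iteration 4:
  f(0.843334) = -0.046236
  f'(0.843334) = -2.433532
  x_4 = 0.843334 - (-0.046236)/(-2.433532) = 0.824335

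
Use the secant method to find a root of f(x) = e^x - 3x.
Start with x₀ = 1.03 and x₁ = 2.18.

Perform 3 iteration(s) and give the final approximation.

f(x) = e^x - 3x
x₀ = 1.03, x₁ = 2.18

Secant formula: x_{n+1} = x_n - f(x_n)(x_n - x_{n-1})/(f(x_n) - f(x_{n-1}))

Iteration 1:
  f(1.030000) = -0.288934
  f(2.180000) = 2.306306
  x_2 = 2.180000 - 2.306306×(2.180000 - 1.030000)/(2.306306 - (-0.288934))
       = 1.158032
Iteration 2:
  f(2.180000) = 2.306306
  f(1.158032) = -0.290434
  x_3 = 1.158032 - (-0.290434)×(1.158032 - 2.180000)/(-0.290434 - 2.306306)
       = 1.272335
Iteration 3:
  f(1.158032) = -0.290434
  f(1.272335) = -0.247828
  x_4 = 1.272335 - (-0.247828)×(1.272335 - 1.158032)/(-0.247828 - (-0.290434))
       = 1.937203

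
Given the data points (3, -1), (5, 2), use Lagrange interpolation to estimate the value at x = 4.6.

Lagrange interpolation formula:
P(x) = Σ yᵢ × Lᵢ(x)
where Lᵢ(x) = Π_{j≠i} (x - xⱼ)/(xᵢ - xⱼ)

L_0(4.6) = (4.6 - 5)/(3 - 5) = 0.200000
L_1(4.6) = (4.6 - 3)/(5 - 3) = 0.800000

P(4.6) = (-1)×L_0(4.6) + 2×L_1(4.6)
P(4.6) = 1.400000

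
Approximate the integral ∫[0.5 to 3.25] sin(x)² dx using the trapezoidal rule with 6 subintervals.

f(x) = sin(x)²
a = 0.5, b = 3.25, n = 6
h = (b - a)/n = 0.458333

Trapezoidal rule: (h/2)[f(x₀) + 2f(x₁) + 2f(x₂) + ... + f(xₙ)]

x_0 = 0.5000, f(x_0) = 0.229849, coefficient = 1
x_1 = 0.9583, f(x_1) = 0.669508, coefficient = 2
x_2 = 1.4167, f(x_2) = 0.976432, coefficient = 2
x_3 = 1.8750, f(x_3) = 0.910280, coefficient = 2
x_4 = 2.3333, f(x_4) = 0.522853, coefficient = 2
x_5 = 2.7917, f(x_5) = 0.117531, coefficient = 2
x_6 = 3.2500, f(x_6) = 0.011706, coefficient = 1

I ≈ (0.458333/2) × 6.634762 = 1.520466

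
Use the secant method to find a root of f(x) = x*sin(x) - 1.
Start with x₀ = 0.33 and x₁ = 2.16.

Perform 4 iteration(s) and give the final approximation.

f(x) = x*sin(x) - 1
x₀ = 0.33, x₁ = 2.16

Secant formula: x_{n+1} = x_n - f(x_n)(x_n - x_{n-1})/(f(x_n) - f(x_{n-1}))

Iteration 1:
  f(0.330000) = -0.893066
  f(2.160000) = 0.795788
  x_2 = 2.160000 - 0.795788×(2.160000 - 0.330000)/(0.795788 - (-0.893066))
       = 1.297704
Iteration 2:
  f(2.160000) = 0.795788
  f(1.297704) = 0.249613
  x_3 = 1.297704 - 0.249613×(1.297704 - 2.160000)/(0.249613 - 0.795788)
       = 0.903618
Iteration 3:
  f(1.297704) = 0.249613
  f(0.903618) = -0.290144
  x_4 = 0.903618 - (-0.290144)×(0.903618 - 1.297704)/(-0.290144 - 0.249613)
       = 1.115457
Iteration 4:
  f(0.903618) = -0.290144
  f(1.115457) = 0.001805
  x_5 = 1.115457 - 0.001805×(1.115457 - 0.903618)/(0.001805 - (-0.290144))
       = 1.114147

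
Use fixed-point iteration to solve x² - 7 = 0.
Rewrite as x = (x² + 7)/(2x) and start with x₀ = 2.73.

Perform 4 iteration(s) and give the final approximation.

Equation: x² - 7 = 0
Fixed-point form: x = (x² + 7)/(2x)
x₀ = 2.73

x_1 = g(2.730000) = 2.647051
x_2 = g(2.647051) = 2.645752
x_3 = g(2.645752) = 2.645751
x_4 = g(2.645751) = 2.645751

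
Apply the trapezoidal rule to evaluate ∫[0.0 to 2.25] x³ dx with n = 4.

f(x) = x³
a = 0.0, b = 2.25, n = 4
h = (b - a)/n = 0.562500

Trapezoidal rule: (h/2)[f(x₀) + 2f(x₁) + 2f(x₂) + ... + f(xₙ)]

x_0 = 0.0000, f(x_0) = 0.000000, coefficient = 1
x_1 = 0.5625, f(x_1) = 0.177979, coefficient = 2
x_2 = 1.1250, f(x_2) = 1.423828, coefficient = 2
x_3 = 1.6875, f(x_3) = 4.805420, coefficient = 2
x_4 = 2.2500, f(x_4) = 11.390625, coefficient = 1

I ≈ (0.562500/2) × 24.205078 = 6.807678
Exact value: 6.407227
Error: 0.400452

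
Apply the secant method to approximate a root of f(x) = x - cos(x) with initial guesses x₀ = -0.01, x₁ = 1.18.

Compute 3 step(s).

f(x) = x - cos(x)
x₀ = -0.01, x₁ = 1.18

Secant formula: x_{n+1} = x_n - f(x_n)(x_n - x_{n-1})/(f(x_n) - f(x_{n-1}))

Iteration 1:
  f(-0.010000) = -1.009950
  f(1.180000) = 0.799075
  x_2 = 1.180000 - 0.799075×(1.180000 - (-0.010000))/(0.799075 - (-1.009950))
       = 0.654358
Iteration 2:
  f(1.180000) = 0.799075
  f(0.654358) = -0.139081
  x_3 = 0.654358 - (-0.139081)×(0.654358 - 1.180000)/(-0.139081 - 0.799075)
       = 0.732284
Iteration 3:
  f(0.654358) = -0.139081
  f(0.732284) = -0.011365
  x_4 = 0.732284 - (-0.011365)×(0.732284 - 0.654358)/(-0.011365 - (-0.139081))
       = 0.739219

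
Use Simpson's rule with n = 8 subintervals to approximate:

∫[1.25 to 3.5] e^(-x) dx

f(x) = e^(-x)
a = 1.25, b = 3.5, n = 8
h = (b - a)/n = 0.281250

Simpson's rule: (h/3)[f(x₀) + 4f(x₁) + 2f(x₂) + ... + f(xₙ)]

x_0 = 1.2500, f(x_0) = 0.286505, coefficient = 1
x_1 = 1.5312, f(x_1) = 0.216265, coefficient = 4
x_2 = 1.8125, f(x_2) = 0.163246, coefficient = 2
x_3 = 2.0938, f(x_3) = 0.123224, coefficient = 4
x_4 = 2.3750, f(x_4) = 0.093014, coefficient = 2
x_5 = 2.6562, f(x_5) = 0.070211, coefficient = 4
x_6 = 2.9375, f(x_6) = 0.052998, coefficient = 2
x_7 = 3.2188, f(x_7) = 0.040005, coefficient = 4
x_8 = 3.5000, f(x_8) = 0.030197, coefficient = 1

I ≈ (0.281250/3) × 2.734040 = 0.256316
Exact value: 0.256307
Error: 0.000009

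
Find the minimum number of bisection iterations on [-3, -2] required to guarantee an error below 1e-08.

We need (b-a)/2^n ≤ 1e-08
(-2 - (-3))/2^n ≤ 1e-08
1/2^n ≤ 1e-08
2^n ≥ 100000000
n ≥ log₂(100000000) = 26.58
n ≥ 27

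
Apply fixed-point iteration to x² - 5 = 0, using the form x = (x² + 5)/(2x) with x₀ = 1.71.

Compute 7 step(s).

Equation: x² - 5 = 0
Fixed-point form: x = (x² + 5)/(2x)
x₀ = 1.71

x_1 = g(1.710000) = 2.316988
x_2 = g(2.316988) = 2.237481
x_3 = g(2.237481) = 2.236068
x_4 = g(2.236068) = 2.236068
x_5 = g(2.236068) = 2.236068
x_6 = g(2.236068) = 2.236068
x_7 = g(2.236068) = 2.236068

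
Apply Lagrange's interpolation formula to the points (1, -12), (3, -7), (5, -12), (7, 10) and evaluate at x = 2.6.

Lagrange interpolation formula:
P(x) = Σ yᵢ × Lᵢ(x)
where Lᵢ(x) = Π_{j≠i} (x - xⱼ)/(xᵢ - xⱼ)

L_0(2.6) = (2.6 - 3)/(1 - 3) × (2.6 - 5)/(1 - 5) × (2.6 - 7)/(1 - 7) = 0.088000
L_1(2.6) = (2.6 - 1)/(3 - 1) × (2.6 - 5)/(3 - 5) × (2.6 - 7)/(3 - 7) = 1.056000
L_2(2.6) = (2.6 - 1)/(5 - 1) × (2.6 - 3)/(5 - 3) × (2.6 - 7)/(5 - 7) = -0.176000
L_3(2.6) = (2.6 - 1)/(7 - 1) × (2.6 - 3)/(7 - 3) × (2.6 - 5)/(7 - 5) = 0.032000

P(2.6) = (-12)×L_0(2.6) + (-7)×L_1(2.6) + (-12)×L_2(2.6) + 10×L_3(2.6)
P(2.6) = -6.016000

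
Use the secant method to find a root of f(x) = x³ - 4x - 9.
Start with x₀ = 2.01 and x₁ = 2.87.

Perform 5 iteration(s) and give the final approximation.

f(x) = x³ - 4x - 9
x₀ = 2.01, x₁ = 2.87

Secant formula: x_{n+1} = x_n - f(x_n)(x_n - x_{n-1})/(f(x_n) - f(x_{n-1}))

Iteration 1:
  f(2.010000) = -8.919399
  f(2.870000) = 3.159903
  x_2 = 2.870000 - 3.159903×(2.870000 - 2.010000)/(3.159903 - (-8.919399))
       = 2.645027
Iteration 2:
  f(2.870000) = 3.159903
  f(2.645027) = -1.075055
  x_3 = 2.645027 - (-1.075055)×(2.645027 - 2.870000)/(-1.075055 - 3.159903)
       = 2.702137
Iteration 3:
  f(2.645027) = -1.075055
  f(2.702137) = -0.078775
  x_4 = 2.702137 - (-0.078775)×(2.702137 - 2.645027)/(-0.078775 - (-1.075055))
       = 2.706653
Iteration 4:
  f(2.702137) = -0.078775
  f(2.706653) = 0.002241
  x_5 = 2.706653 - 0.002241×(2.706653 - 2.702137)/(0.002241 - (-0.078775))
       = 2.706528
Iteration 5:
  f(2.706653) = 0.002241
  f(2.706528) = -0.000004
  x_6 = 2.706528 - (-0.000004)×(2.706528 - 2.706653)/(-0.000004 - 0.002241)
       = 2.706528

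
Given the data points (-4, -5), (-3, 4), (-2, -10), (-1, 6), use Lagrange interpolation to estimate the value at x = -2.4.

Lagrange interpolation formula:
P(x) = Σ yᵢ × Lᵢ(x)
where Lᵢ(x) = Π_{j≠i} (x - xⱼ)/(xᵢ - xⱼ)

L_0(-2.4) = (-2.4 - (-3))/(-4 - (-3)) × (-2.4 - (-2))/(-4 - (-2)) × (-2.4 - (-1))/(-4 - (-1)) = -0.056000
L_1(-2.4) = (-2.4 - (-4))/(-3 - (-4)) × (-2.4 - (-2))/(-3 - (-2)) × (-2.4 - (-1))/(-3 - (-1)) = 0.448000
L_2(-2.4) = (-2.4 - (-4))/(-2 - (-4)) × (-2.4 - (-3))/(-2 - (-3)) × (-2.4 - (-1))/(-2 - (-1)) = 0.672000
L_3(-2.4) = (-2.4 - (-4))/(-1 - (-4)) × (-2.4 - (-3))/(-1 - (-3)) × (-2.4 - (-2))/(-1 - (-2)) = -0.064000

P(-2.4) = (-5)×L_0(-2.4) + 4×L_1(-2.4) + (-10)×L_2(-2.4) + 6×L_3(-2.4)
P(-2.4) = -5.032000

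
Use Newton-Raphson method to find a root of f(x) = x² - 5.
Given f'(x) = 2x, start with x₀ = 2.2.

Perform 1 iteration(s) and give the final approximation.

f(x) = x² - 5
f'(x) = 2x
x₀ = 2.2

Newton-Raphson formula: x_{n+1} = x_n - f(x_n)/f'(x_n)

Iteration 1:
  f(2.200000) = -0.160000
  f'(2.200000) = 4.400000
  x_1 = 2.200000 - (-0.160000)/4.400000 = 2.236364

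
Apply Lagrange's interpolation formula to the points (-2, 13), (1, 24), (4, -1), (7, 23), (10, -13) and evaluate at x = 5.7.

Lagrange interpolation formula:
P(x) = Σ yᵢ × Lᵢ(x)
where Lᵢ(x) = Π_{j≠i} (x - xⱼ)/(xᵢ - xⱼ)

L_0(5.7) = (5.7 - 1)/(-2 - 1) × (5.7 - 4)/(-2 - 4) × (5.7 - 7)/(-2 - 7) × (5.7 - 10)/(-2 - 10) = 0.022975
L_1(5.7) = (5.7 - (-2))/(1 - (-2)) × (5.7 - 4)/(1 - 4) × (5.7 - 7)/(1 - 7) × (5.7 - 10)/(1 - 10) = -0.150562
L_2(5.7) = (5.7 - (-2))/(4 - (-2)) × (5.7 - 1)/(4 - 1) × (5.7 - 7)/(4 - 7) × (5.7 - 10)/(4 - 10) = 0.624389
L_3(5.7) = (5.7 - (-2))/(7 - (-2)) × (5.7 - 1)/(7 - 1) × (5.7 - 4)/(7 - 4) × (5.7 - 10)/(7 - 10) = 0.544339
L_4(5.7) = (5.7 - (-2))/(10 - (-2)) × (5.7 - 1)/(10 - 1) × (5.7 - 4)/(10 - 4) × (5.7 - 7)/(10 - 7) = -0.041142

P(5.7) = 13×L_0(5.7) + 24×L_1(5.7) + (-1)×L_2(5.7) + 23×L_3(5.7) + (-13)×L_4(5.7)
P(5.7) = 9.115453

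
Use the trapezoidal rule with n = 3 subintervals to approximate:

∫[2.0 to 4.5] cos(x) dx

f(x) = cos(x)
a = 2.0, b = 4.5, n = 3
h = (b - a)/n = 0.833333

Trapezoidal rule: (h/2)[f(x₀) + 2f(x₁) + 2f(x₂) + ... + f(xₙ)]

x_0 = 2.0000, f(x_0) = -0.416147, coefficient = 1
x_1 = 2.8333, f(x_1) = -0.952863, coefficient = 2
x_2 = 3.6667, f(x_2) = -0.865287, coefficient = 2
x_3 = 4.5000, f(x_3) = -0.210796, coefficient = 1

I ≈ (0.833333/2) × -4.263243 = -1.776351
Exact value: -1.886828
Error: 0.110476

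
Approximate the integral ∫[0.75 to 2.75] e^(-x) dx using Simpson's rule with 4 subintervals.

f(x) = e^(-x)
a = 0.75, b = 2.75, n = 4
h = (b - a)/n = 0.500000

Simpson's rule: (h/3)[f(x₀) + 4f(x₁) + 2f(x₂) + ... + f(xₙ)]

x_0 = 0.7500, f(x_0) = 0.472367, coefficient = 1
x_1 = 1.2500, f(x_1) = 0.286505, coefficient = 4
x_2 = 1.7500, f(x_2) = 0.173774, coefficient = 2
x_3 = 2.2500, f(x_3) = 0.105399, coefficient = 4
x_4 = 2.7500, f(x_4) = 0.063928, coefficient = 1

I ≈ (0.500000/3) × 2.451458 = 0.408576
Exact value: 0.408439
Error: 0.000138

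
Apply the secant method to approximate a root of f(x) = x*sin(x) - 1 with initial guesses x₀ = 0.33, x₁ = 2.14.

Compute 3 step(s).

f(x) = x*sin(x) - 1
x₀ = 0.33, x₁ = 2.14

Secant formula: x_{n+1} = x_n - f(x_n)(x_n - x_{n-1})/(f(x_n) - f(x_{n-1}))

Iteration 1:
  f(0.330000) = -0.893066
  f(2.140000) = 0.802587
  x_2 = 2.140000 - 0.802587×(2.140000 - 0.330000)/(0.802587 - (-0.893066))
       = 1.283290
Iteration 2:
  f(2.140000) = 0.802587
  f(1.283290) = 0.230616
  x_3 = 1.283290 - 0.230616×(1.283290 - 2.140000)/(0.230616 - 0.802587)
       = 0.937868
Iteration 3:
  f(1.283290) = 0.230616
  f(0.937868) = -0.243797
  x_4 = 0.937868 - (-0.243797)×(0.937868 - 1.283290)/(-0.243797 - 0.230616)
       = 1.115378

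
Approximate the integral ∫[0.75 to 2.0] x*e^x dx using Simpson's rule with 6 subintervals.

f(x) = x*e^x
a = 0.75, b = 2.0, n = 6
h = (b - a)/n = 0.208333

Simpson's rule: (h/3)[f(x₀) + 4f(x₁) + 2f(x₂) + ... + f(xₙ)]

x_0 = 0.7500, f(x_0) = 1.587750, coefficient = 1
x_1 = 0.9583, f(x_1) = 2.498708, coefficient = 4
x_2 = 1.1667, f(x_2) = 3.746482, coefficient = 2
x_3 = 1.3750, f(x_3) = 5.438230, coefficient = 4
x_4 = 1.5833, f(x_4) = 7.712679, coefficient = 2
x_5 = 1.7917, f(x_5) = 10.749002, coefficient = 4
x_6 = 2.0000, f(x_6) = 14.778112, coefficient = 1

I ≈ (0.208333/3) × 114.027949 = 7.918608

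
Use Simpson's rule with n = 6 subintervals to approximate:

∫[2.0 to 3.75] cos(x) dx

f(x) = cos(x)
a = 2.0, b = 3.75, n = 6
h = (b - a)/n = 0.291667

Simpson's rule: (h/3)[f(x₀) + 4f(x₁) + 2f(x₂) + ... + f(xₙ)]

x_0 = 2.0000, f(x_0) = -0.416147, coefficient = 1
x_1 = 2.2917, f(x_1) = -0.660039, coefficient = 4
x_2 = 2.5833, f(x_2) = -0.848178, coefficient = 2
x_3 = 2.8750, f(x_3) = -0.964674, coefficient = 4
x_4 = 3.1667, f(x_4) = -0.999686, coefficient = 2
x_5 = 3.4583, f(x_5) = -0.950256, coefficient = 4
x_6 = 3.7500, f(x_6) = -0.820559, coefficient = 1

I ≈ (0.291667/3) × -15.232309 = -1.480919
Exact value: -1.480859
Error: 0.000060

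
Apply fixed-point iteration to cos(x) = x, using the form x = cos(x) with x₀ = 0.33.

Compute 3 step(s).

Equation: cos(x) = x
Fixed-point form: x = cos(x)
x₀ = 0.33

x_1 = g(0.330000) = 0.946042
x_2 = g(0.946042) = 0.584898
x_3 = g(0.584898) = 0.833769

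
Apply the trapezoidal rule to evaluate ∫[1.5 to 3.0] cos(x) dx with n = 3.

f(x) = cos(x)
a = 1.5, b = 3.0, n = 3
h = (b - a)/n = 0.500000

Trapezoidal rule: (h/2)[f(x₀) + 2f(x₁) + 2f(x₂) + ... + f(xₙ)]

x_0 = 1.5000, f(x_0) = 0.070737, coefficient = 1
x_1 = 2.0000, f(x_1) = -0.416147, coefficient = 2
x_2 = 2.5000, f(x_2) = -0.801144, coefficient = 2
x_3 = 3.0000, f(x_3) = -0.989992, coefficient = 1

I ≈ (0.500000/2) × -3.353836 = -0.838459
Exact value: -0.856375
Error: 0.017916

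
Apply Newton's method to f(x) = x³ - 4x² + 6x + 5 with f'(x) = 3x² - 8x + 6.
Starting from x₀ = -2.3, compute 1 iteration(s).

f(x) = x³ - 4x² + 6x + 5
f'(x) = 3x² - 8x + 6
x₀ = -2.3

Newton-Raphson formula: x_{n+1} = x_n - f(x_n)/f'(x_n)

Iteration 1:
  f(-2.300000) = -42.127000
  f'(-2.300000) = 40.270000
  x_1 = -2.300000 - (-42.127000)/40.270000 = -1.253886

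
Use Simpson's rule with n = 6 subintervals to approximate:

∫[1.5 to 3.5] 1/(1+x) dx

f(x) = 1/(1+x)
a = 1.5, b = 3.5, n = 6
h = (b - a)/n = 0.333333

Simpson's rule: (h/3)[f(x₀) + 4f(x₁) + 2f(x₂) + ... + f(xₙ)]

x_0 = 1.5000, f(x_0) = 0.400000, coefficient = 1
x_1 = 1.8333, f(x_1) = 0.352941, coefficient = 4
x_2 = 2.1667, f(x_2) = 0.315789, coefficient = 2
x_3 = 2.5000, f(x_3) = 0.285714, coefficient = 4
x_4 = 2.8333, f(x_4) = 0.260870, coefficient = 2
x_5 = 3.1667, f(x_5) = 0.240000, coefficient = 4
x_6 = 3.5000, f(x_6) = 0.222222, coefficient = 1

I ≈ (0.333333/3) × 5.290162 = 0.587796
Exact value: 0.587787
Error: 0.000009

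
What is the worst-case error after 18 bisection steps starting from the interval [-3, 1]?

Bisection error bound: |error| ≤ (b-a)/2^n
|error| ≤ (1 - (-3))/2^18 = 4/2^18
|error| ≤ 0.0000152588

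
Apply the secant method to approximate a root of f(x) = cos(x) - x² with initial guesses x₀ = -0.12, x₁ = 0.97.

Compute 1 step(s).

f(x) = cos(x) - x²
x₀ = -0.12, x₁ = 0.97

Secant formula: x_{n+1} = x_n - f(x_n)(x_n - x_{n-1})/(f(x_n) - f(x_{n-1}))

Iteration 1:
  f(-0.120000) = 0.978409
  f(0.970000) = -0.375600
  x_2 = 0.970000 - (-0.375600)×(0.970000 - (-0.120000))/(-0.375600 - 0.978409)
       = 0.667635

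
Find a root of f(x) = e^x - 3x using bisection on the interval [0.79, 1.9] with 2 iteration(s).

f(x) = e^x - 3x
Initial interval: [0.79, 1.9]

Iteration 1:
  c_1 = (0.790000 + 1.900000)/2 = 1.345000
  f(c_1) = f(1.345000) = -0.196813
  f(a) × f(c) ≥ 0, new interval: [1.345000, 1.900000]
Iteration 2:
  c_2 = (1.345000 + 1.900000)/2 = 1.622500
  f(c_2) = f(1.622500) = 0.198239
  f(a) × f(c) < 0, new interval: [1.345000, 1.622500]

After 2 iteration(s), the approximation is c_2 = 1.622500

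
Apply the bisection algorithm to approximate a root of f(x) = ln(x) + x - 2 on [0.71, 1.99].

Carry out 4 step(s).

f(x) = ln(x) + x - 2
Initial interval: [0.71, 1.99]

Iteration 1:
  c_1 = (0.710000 + 1.990000)/2 = 1.350000
  f(c_1) = f(1.350000) = -0.349895
  f(a) × f(c) ≥ 0, new interval: [1.350000, 1.990000]
Iteration 2:
  c_2 = (1.350000 + 1.990000)/2 = 1.670000
  f(c_2) = f(1.670000) = 0.182824
  f(a) × f(c) < 0, new interval: [1.350000, 1.670000]
Iteration 3:
  c_3 = (1.350000 + 1.670000)/2 = 1.510000
  f(c_3) = f(1.510000) = -0.077890
  f(a) × f(c) ≥ 0, new interval: [1.510000, 1.670000]
Iteration 4:
  c_4 = (1.510000 + 1.670000)/2 = 1.590000
  f(c_4) = f(1.590000) = 0.053734
  f(a) × f(c) < 0, new interval: [1.510000, 1.590000]

After 4 iteration(s), the approximation is c_4 = 1.590000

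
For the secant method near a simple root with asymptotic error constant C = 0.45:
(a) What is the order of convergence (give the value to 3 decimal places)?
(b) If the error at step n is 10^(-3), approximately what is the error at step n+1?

(a) Secant method has superlinear convergence with order φ = (1+√5)/2 ≈ 1.618.
    This means |e_{n+1}| ≈ C|e_n|^1.618.

(b) With |e_n| = 10^(-3) and C = 0.45:
    |e_{n+1}| ≈ 0.45 × (10^(-3))^1.618 = 0.45 × 10^(-4.85)

(a) ≈ 1.618 (golden ratio); (b) |e_{n+1}| ≈ 6.297e-06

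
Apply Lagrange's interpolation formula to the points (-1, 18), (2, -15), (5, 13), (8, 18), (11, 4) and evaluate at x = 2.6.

Lagrange interpolation formula:
P(x) = Σ yᵢ × Lᵢ(x)
where Lᵢ(x) = Π_{j≠i} (x - xⱼ)/(xᵢ - xⱼ)

L_0(2.6) = (2.6 - 2)/(-1 - 2) × (2.6 - 5)/(-1 - 5) × (2.6 - 8)/(-1 - 8) × (2.6 - 11)/(-1 - 11) = -0.033600
L_1(2.6) = (2.6 - (-1))/(2 - (-1)) × (2.6 - 5)/(2 - 5) × (2.6 - 8)/(2 - 8) × (2.6 - 11)/(2 - 11) = 0.806400
L_2(2.6) = (2.6 - (-1))/(5 - (-1)) × (2.6 - 2)/(5 - 2) × (2.6 - 8)/(5 - 8) × (2.6 - 11)/(5 - 11) = 0.302400
L_3(2.6) = (2.6 - (-1))/(8 - (-1)) × (2.6 - 2)/(8 - 2) × (2.6 - 5)/(8 - 5) × (2.6 - 11)/(8 - 11) = -0.089600
L_4(2.6) = (2.6 - (-1))/(11 - (-1)) × (2.6 - 2)/(11 - 2) × (2.6 - 5)/(11 - 5) × (2.6 - 8)/(11 - 8) = 0.014400

P(2.6) = 18×L_0(2.6) + (-15)×L_1(2.6) + 13×L_2(2.6) + 18×L_3(2.6) + 4×L_4(2.6)
P(2.6) = -10.324800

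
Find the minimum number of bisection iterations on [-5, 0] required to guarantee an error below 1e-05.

We need (b-a)/2^n ≤ 1e-05
(0 - (-5))/2^n ≤ 1e-05
5/2^n ≤ 1e-05
2^n ≥ 500000
n ≥ log₂(500000) = 18.93
n ≥ 19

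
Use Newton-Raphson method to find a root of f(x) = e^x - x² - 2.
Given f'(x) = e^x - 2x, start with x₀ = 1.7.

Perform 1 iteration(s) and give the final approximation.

f(x) = e^x - x² - 2
f'(x) = e^x - 2x
x₀ = 1.7

Newton-Raphson formula: x_{n+1} = x_n - f(x_n)/f'(x_n)

Iteration 1:
  f(1.700000) = 0.583947
  f'(1.700000) = 2.073947
  x_1 = 1.700000 - 0.583947/2.073947 = 1.418437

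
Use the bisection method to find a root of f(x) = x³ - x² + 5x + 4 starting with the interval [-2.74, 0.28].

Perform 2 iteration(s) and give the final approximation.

f(x) = x³ - x² + 5x + 4
Initial interval: [-2.74, 0.28]

Iteration 1:
  c_1 = (-2.740000 + 0.280000)/2 = -1.230000
  f(c_1) = f(-1.230000) = -5.523767
  f(a) × f(c) ≥ 0, new interval: [-1.230000, 0.280000]
Iteration 2:
  c_2 = (-1.230000 + 0.280000)/2 = -0.475000
  f(c_2) = f(-0.475000) = 1.292203
  f(a) × f(c) < 0, new interval: [-1.230000, -0.475000]

After 2 iteration(s), the approximation is c_2 = -0.475000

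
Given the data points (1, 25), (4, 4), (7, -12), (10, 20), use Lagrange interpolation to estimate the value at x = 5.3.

Lagrange interpolation formula:
P(x) = Σ yᵢ × Lᵢ(x)
where Lᵢ(x) = Π_{j≠i} (x - xⱼ)/(xᵢ - xⱼ)

L_0(5.3) = (5.3 - 4)/(1 - 4) × (5.3 - 7)/(1 - 7) × (5.3 - 10)/(1 - 10) = -0.064117
L_1(5.3) = (5.3 - 1)/(4 - 1) × (5.3 - 7)/(4 - 7) × (5.3 - 10)/(4 - 10) = 0.636241
L_2(5.3) = (5.3 - 1)/(7 - 1) × (5.3 - 4)/(7 - 4) × (5.3 - 10)/(7 - 10) = 0.486537
L_3(5.3) = (5.3 - 1)/(10 - 1) × (5.3 - 4)/(10 - 4) × (5.3 - 7)/(10 - 7) = -0.058660

P(5.3) = 25×L_0(5.3) + 4×L_1(5.3) + (-12)×L_2(5.3) + 20×L_3(5.3)
P(5.3) = -6.069623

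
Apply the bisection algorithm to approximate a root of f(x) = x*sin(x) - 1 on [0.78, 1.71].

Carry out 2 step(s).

f(x) = x*sin(x) - 1
Initial interval: [0.78, 1.71]

Iteration 1:
  c_1 = (0.780000 + 1.710000)/2 = 1.245000
  f(c_1) = f(1.245000) = 0.179508
  f(a) × f(c) < 0, new interval: [0.780000, 1.245000]
Iteration 2:
  c_2 = (0.780000 + 1.245000)/2 = 1.012500
  f(c_2) = f(1.012500) = -0.141239
  f(a) × f(c) ≥ 0, new interval: [1.012500, 1.245000]

After 2 iteration(s), the approximation is c_2 = 1.012500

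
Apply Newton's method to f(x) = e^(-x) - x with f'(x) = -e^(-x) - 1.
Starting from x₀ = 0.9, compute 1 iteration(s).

f(x) = e^(-x) - x
f'(x) = -e^(-x) - 1
x₀ = 0.9

Newton-Raphson formula: x_{n+1} = x_n - f(x_n)/f'(x_n)

Iteration 1:
  f(0.900000) = -0.493430
  f'(0.900000) = -1.406570
  x_1 = 0.900000 - (-0.493430)/(-1.406570) = 0.549196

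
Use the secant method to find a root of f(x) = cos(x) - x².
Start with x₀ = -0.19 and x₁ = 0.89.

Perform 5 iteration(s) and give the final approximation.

f(x) = cos(x) - x²
x₀ = -0.19, x₁ = 0.89

Secant formula: x_{n+1} = x_n - f(x_n)(x_n - x_{n-1})/(f(x_n) - f(x_{n-1}))

Iteration 1:
  f(-0.190000) = 0.945904
  f(0.890000) = -0.162688
  x_2 = 0.890000 - (-0.162688)×(0.890000 - (-0.190000))/(-0.162688 - 0.945904)
       = 0.731508
Iteration 2:
  f(0.890000) = -0.162688
  f(0.731508) = 0.209064
  x_3 = 0.731508 - 0.209064×(0.731508 - 0.890000)/(0.209064 - (-0.162688))
       = 0.820640
Iteration 3:
  f(0.731508) = 0.209064
  f(0.820640) = 0.008303
  x_4 = 0.820640 - 0.008303×(0.820640 - 0.731508)/(0.008303 - 0.209064)
       = 0.824326
Iteration 4:
  f(0.820640) = 0.008303
  f(0.824326) = -0.000462
  x_5 = 0.824326 - (-0.000462)×(0.824326 - 0.820640)/(-0.000462 - 0.008303)
       = 0.824132
Iteration 5:
  f(0.824326) = -0.000462
  f(0.824132) = 0.000001
  x_6 = 0.824132 - 0.000001×(0.824132 - 0.824326)/(0.000001 - (-0.000462))
       = 0.824132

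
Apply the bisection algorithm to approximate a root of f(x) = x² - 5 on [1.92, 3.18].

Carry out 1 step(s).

f(x) = x² - 5
Initial interval: [1.92, 3.18]

Iteration 1:
  c_1 = (1.920000 + 3.180000)/2 = 2.550000
  f(c_1) = f(2.550000) = 1.502500
  f(a) × f(c) < 0, new interval: [1.920000, 2.550000]

After 1 iteration(s), the approximation is c_1 = 2.550000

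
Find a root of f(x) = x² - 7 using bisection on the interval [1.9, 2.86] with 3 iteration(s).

f(x) = x² - 7
Initial interval: [1.9, 2.86]

Iteration 1:
  c_1 = (1.900000 + 2.860000)/2 = 2.380000
  f(c_1) = f(2.380000) = -1.335600
  f(a) × f(c) ≥ 0, new interval: [2.380000, 2.860000]
Iteration 2:
  c_2 = (2.380000 + 2.860000)/2 = 2.620000
  f(c_2) = f(2.620000) = -0.135600
  f(a) × f(c) ≥ 0, new interval: [2.620000, 2.860000]
Iteration 3:
  c_3 = (2.620000 + 2.860000)/2 = 2.740000
  f(c_3) = f(2.740000) = 0.507600
  f(a) × f(c) < 0, new interval: [2.620000, 2.740000]

After 3 iteration(s), the approximation is c_3 = 2.740000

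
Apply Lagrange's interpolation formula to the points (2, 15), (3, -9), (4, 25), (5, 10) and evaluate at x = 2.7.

Lagrange interpolation formula:
P(x) = Σ yᵢ × Lᵢ(x)
where Lᵢ(x) = Π_{j≠i} (x - xⱼ)/(xᵢ - xⱼ)

L_0(2.7) = (2.7 - 3)/(2 - 3) × (2.7 - 4)/(2 - 4) × (2.7 - 5)/(2 - 5) = 0.149500
L_1(2.7) = (2.7 - 2)/(3 - 2) × (2.7 - 4)/(3 - 4) × (2.7 - 5)/(3 - 5) = 1.046500
L_2(2.7) = (2.7 - 2)/(4 - 2) × (2.7 - 3)/(4 - 3) × (2.7 - 5)/(4 - 5) = -0.241500
L_3(2.7) = (2.7 - 2)/(5 - 2) × (2.7 - 3)/(5 - 3) × (2.7 - 4)/(5 - 4) = 0.045500

P(2.7) = 15×L_0(2.7) + (-9)×L_1(2.7) + 25×L_2(2.7) + 10×L_3(2.7)
P(2.7) = -12.758500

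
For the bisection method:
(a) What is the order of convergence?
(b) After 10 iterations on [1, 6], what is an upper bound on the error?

(a) Bisection has linear (order 1) convergence; the error is halved each step.

(b) Error bound = (b-a)/2^n = (6 - 1)/2^{10}
    = 5/2^{10}

(a) 1 (linear); (b) error ≤ 4.88e-03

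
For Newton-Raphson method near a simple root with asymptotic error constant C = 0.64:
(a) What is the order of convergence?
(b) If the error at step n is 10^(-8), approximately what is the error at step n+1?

(a) Newton-Raphson has quadratic (order 2) convergence near simple roots.
    This means |e_{n+1}| ≈ C|e_n|².

(b) With |e_n| = 10^(-8) and C = 0.64:
    |e_{n+1}| ≈ 0.64 × (10^(-8))² = 0.64 × 10^(-16)

(a) 2 (quadratic); (b) |e_{n+1}| ≈ 6.400e-17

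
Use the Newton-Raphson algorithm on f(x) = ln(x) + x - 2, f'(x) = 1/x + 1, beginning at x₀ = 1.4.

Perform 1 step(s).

f(x) = ln(x) + x - 2
f'(x) = 1/x + 1
x₀ = 1.4

Newton-Raphson formula: x_{n+1} = x_n - f(x_n)/f'(x_n)

Iteration 1:
  f(1.400000) = -0.263528
  f'(1.400000) = 1.714286
  x_1 = 1.400000 - (-0.263528)/1.714286 = 1.553725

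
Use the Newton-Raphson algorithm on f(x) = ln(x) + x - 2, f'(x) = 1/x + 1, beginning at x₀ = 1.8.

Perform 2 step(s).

f(x) = ln(x) + x - 2
f'(x) = 1/x + 1
x₀ = 1.8

Newton-Raphson formula: x_{n+1} = x_n - f(x_n)/f'(x_n)

Iteration 1:
  f(1.800000) = 0.387787
  f'(1.800000) = 1.555556
  x_1 = 1.800000 - 0.387787/1.555556 = 1.550709
Iteration 2:
  f(1.550709) = -0.010579
  f'(1.550709) = 1.644866
  x_2 = 1.550709 - (-0.010579)/1.644866 = 1.557140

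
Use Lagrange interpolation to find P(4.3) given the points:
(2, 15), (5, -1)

Lagrange interpolation formula:
P(x) = Σ yᵢ × Lᵢ(x)
where Lᵢ(x) = Π_{j≠i} (x - xⱼ)/(xᵢ - xⱼ)

L_0(4.3) = (4.3 - 5)/(2 - 5) = 0.233333
L_1(4.3) = (4.3 - 2)/(5 - 2) = 0.766667

P(4.3) = 15×L_0(4.3) + (-1)×L_1(4.3)
P(4.3) = 2.733333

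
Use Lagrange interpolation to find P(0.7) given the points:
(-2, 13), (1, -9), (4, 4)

Lagrange interpolation formula:
P(x) = Σ yᵢ × Lᵢ(x)
where Lᵢ(x) = Π_{j≠i} (x - xⱼ)/(xᵢ - xⱼ)

L_0(0.7) = (0.7 - 1)/(-2 - 1) × (0.7 - 4)/(-2 - 4) = 0.055000
L_1(0.7) = (0.7 - (-2))/(1 - (-2)) × (0.7 - 4)/(1 - 4) = 0.990000
L_2(0.7) = (0.7 - (-2))/(4 - (-2)) × (0.7 - 1)/(4 - 1) = -0.045000

P(0.7) = 13×L_0(0.7) + (-9)×L_1(0.7) + 4×L_2(0.7)
P(0.7) = -8.375000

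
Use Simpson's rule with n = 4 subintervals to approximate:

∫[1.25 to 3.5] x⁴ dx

f(x) = x⁴
a = 1.25, b = 3.5, n = 4
h = (b - a)/n = 0.562500

Simpson's rule: (h/3)[f(x₀) + 4f(x₁) + 2f(x₂) + ... + f(xₙ)]

x_0 = 1.2500, f(x_0) = 2.441406, coefficient = 1
x_1 = 1.8125, f(x_1) = 10.792252, coefficient = 4
x_2 = 2.3750, f(x_2) = 31.816650, coefficient = 2
x_3 = 2.9375, f(x_3) = 74.458023, coefficient = 4
x_4 = 3.5000, f(x_4) = 150.062500, coefficient = 1

I ≈ (0.562500/3) × 557.138306 = 104.463432
Exact value: 104.433398
Error: 0.030034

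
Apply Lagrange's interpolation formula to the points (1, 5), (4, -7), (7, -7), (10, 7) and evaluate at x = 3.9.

Lagrange interpolation formula:
P(x) = Σ yᵢ × Lᵢ(x)
where Lᵢ(x) = Π_{j≠i} (x - xⱼ)/(xᵢ - xⱼ)

L_0(3.9) = (3.9 - 4)/(1 - 4) × (3.9 - 7)/(1 - 7) × (3.9 - 10)/(1 - 10) = 0.011673
L_1(3.9) = (3.9 - 1)/(4 - 1) × (3.9 - 7)/(4 - 7) × (3.9 - 10)/(4 - 10) = 1.015537
L_2(3.9) = (3.9 - 1)/(7 - 1) × (3.9 - 4)/(7 - 4) × (3.9 - 10)/(7 - 10) = -0.032759
L_3(3.9) = (3.9 - 1)/(10 - 1) × (3.9 - 4)/(10 - 4) × (3.9 - 7)/(10 - 7) = 0.005549

P(3.9) = 5×L_0(3.9) + (-7)×L_1(3.9) + (-7)×L_2(3.9) + 7×L_3(3.9)
P(3.9) = -6.782235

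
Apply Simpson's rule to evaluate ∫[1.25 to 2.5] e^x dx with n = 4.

f(x) = e^x
a = 1.25, b = 2.5, n = 4
h = (b - a)/n = 0.312500

Simpson's rule: (h/3)[f(x₀) + 4f(x₁) + 2f(x₂) + ... + f(xₙ)]

x_0 = 1.2500, f(x_0) = 3.490343, coefficient = 1
x_1 = 1.5625, f(x_1) = 4.770733, coefficient = 4
x_2 = 1.8750, f(x_2) = 6.520819, coefficient = 2
x_3 = 2.1875, f(x_3) = 8.912903, coefficient = 4
x_4 = 2.5000, f(x_4) = 12.182494, coefficient = 1

I ≈ (0.312500/3) × 83.449020 = 8.692606
Exact value: 8.692151
Error: 0.000455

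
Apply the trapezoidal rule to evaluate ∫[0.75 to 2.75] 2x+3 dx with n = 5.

f(x) = 2x+3
a = 0.75, b = 2.75, n = 5
h = (b - a)/n = 0.400000

Trapezoidal rule: (h/2)[f(x₀) + 2f(x₁) + 2f(x₂) + ... + f(xₙ)]

x_0 = 0.7500, f(x_0) = 4.500000, coefficient = 1
x_1 = 1.1500, f(x_1) = 5.300000, coefficient = 2
x_2 = 1.5500, f(x_2) = 6.100000, coefficient = 2
x_3 = 1.9500, f(x_3) = 6.900000, coefficient = 2
x_4 = 2.3500, f(x_4) = 7.700000, coefficient = 2
x_5 = 2.7500, f(x_5) = 8.500000, coefficient = 1

I ≈ (0.400000/2) × 65.000000 = 13.000000
Exact value: 13.000000
Error: 0.000000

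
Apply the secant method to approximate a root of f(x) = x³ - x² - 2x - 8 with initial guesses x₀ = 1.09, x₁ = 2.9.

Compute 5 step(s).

f(x) = x³ - x² - 2x - 8
x₀ = 1.09, x₁ = 2.9

Secant formula: x_{n+1} = x_n - f(x_n)(x_n - x_{n-1})/(f(x_n) - f(x_{n-1}))

Iteration 1:
  f(1.090000) = -10.073071
  f(2.900000) = 2.179000
  x_2 = 2.900000 - 2.179000×(2.900000 - 1.090000)/(2.179000 - (-10.073071))
       = 2.578096
Iteration 2:
  f(2.900000) = 2.179000
  f(2.578096) = -2.667252
  x_3 = 2.578096 - (-2.667252)×(2.578096 - 2.900000)/(-2.667252 - 2.179000)
       = 2.755264
Iteration 3:
  f(2.578096) = -2.667252
  f(2.755264) = -0.185482
  x_4 = 2.755264 - (-0.185482)×(2.755264 - 2.578096)/(-0.185482 - (-2.667252))
       = 2.768505
Iteration 4:
  f(2.755264) = -0.185482
  f(2.768505) = 0.017905
  x_5 = 2.768505 - 0.017905×(2.768505 - 2.755264)/(0.017905 - (-0.185482))
       = 2.767339
Iteration 5:
  f(2.768505) = 0.017905
  f(2.767339) = -0.000103
  x_6 = 2.767339 - (-0.000103)×(2.767339 - 2.768505)/(-0.000103 - 0.017905)
       = 2.767346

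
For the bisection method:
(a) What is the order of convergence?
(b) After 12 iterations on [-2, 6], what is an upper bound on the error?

(a) Bisection has linear (order 1) convergence; the error is halved each step.

(b) Error bound = (b-a)/2^n = (6 - (-2))/2^{12}
    = 8/2^{12}

(a) 1 (linear); (b) error ≤ 1.95e-03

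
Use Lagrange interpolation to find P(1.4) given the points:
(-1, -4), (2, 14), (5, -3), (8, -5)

Lagrange interpolation formula:
P(x) = Σ yᵢ × Lᵢ(x)
where Lᵢ(x) = Π_{j≠i} (x - xⱼ)/(xᵢ - xⱼ)

L_0(1.4) = (1.4 - 2)/(-1 - 2) × (1.4 - 5)/(-1 - 5) × (1.4 - 8)/(-1 - 8) = 0.088000
L_1(1.4) = (1.4 - (-1))/(2 - (-1)) × (1.4 - 5)/(2 - 5) × (1.4 - 8)/(2 - 8) = 1.056000
L_2(1.4) = (1.4 - (-1))/(5 - (-1)) × (1.4 - 2)/(5 - 2) × (1.4 - 8)/(5 - 8) = -0.176000
L_3(1.4) = (1.4 - (-1))/(8 - (-1)) × (1.4 - 2)/(8 - 2) × (1.4 - 5)/(8 - 5) = 0.032000

P(1.4) = (-4)×L_0(1.4) + 14×L_1(1.4) + (-3)×L_2(1.4) + (-5)×L_3(1.4)
P(1.4) = 14.800000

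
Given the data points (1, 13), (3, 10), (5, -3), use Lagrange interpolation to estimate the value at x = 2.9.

Lagrange interpolation formula:
P(x) = Σ yᵢ × Lᵢ(x)
where Lᵢ(x) = Π_{j≠i} (x - xⱼ)/(xᵢ - xⱼ)

L_0(2.9) = (2.9 - 3)/(1 - 3) × (2.9 - 5)/(1 - 5) = 0.026250
L_1(2.9) = (2.9 - 1)/(3 - 1) × (2.9 - 5)/(3 - 5) = 0.997500
L_2(2.9) = (2.9 - 1)/(5 - 1) × (2.9 - 3)/(5 - 3) = -0.023750

P(2.9) = 13×L_0(2.9) + 10×L_1(2.9) + (-3)×L_2(2.9)
P(2.9) = 10.387500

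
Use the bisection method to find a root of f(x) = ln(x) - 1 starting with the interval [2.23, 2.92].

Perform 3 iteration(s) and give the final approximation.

f(x) = ln(x) - 1
Initial interval: [2.23, 2.92]

Iteration 1:
  c_1 = (2.230000 + 2.920000)/2 = 2.575000
  f(c_1) = f(2.575000) = -0.054150
  f(a) × f(c) ≥ 0, new interval: [2.575000, 2.920000]
Iteration 2:
  c_2 = (2.575000 + 2.920000)/2 = 2.747500
  f(c_2) = f(2.747500) = 0.010691
  f(a) × f(c) < 0, new interval: [2.575000, 2.747500]
Iteration 3:
  c_3 = (2.575000 + 2.747500)/2 = 2.661250
  f(c_3) = f(2.661250) = -0.021204
  f(a) × f(c) ≥ 0, new interval: [2.661250, 2.747500]

After 3 iteration(s), the approximation is c_3 = 2.661250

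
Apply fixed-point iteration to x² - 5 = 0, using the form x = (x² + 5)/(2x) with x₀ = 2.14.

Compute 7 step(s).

Equation: x² - 5 = 0
Fixed-point form: x = (x² + 5)/(2x)
x₀ = 2.14

x_1 = g(2.140000) = 2.238224
x_2 = g(2.238224) = 2.236069
x_3 = g(2.236069) = 2.236068
x_4 = g(2.236068) = 2.236068
x_5 = g(2.236068) = 2.236068
x_6 = g(2.236068) = 2.236068
x_7 = g(2.236068) = 2.236068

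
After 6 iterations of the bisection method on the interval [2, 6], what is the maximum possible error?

Bisection error bound: |error| ≤ (b-a)/2^n
|error| ≤ (6 - 2)/2^6 = 4/2^6
|error| ≤ 0.0625000000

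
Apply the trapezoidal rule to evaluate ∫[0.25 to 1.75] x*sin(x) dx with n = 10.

f(x) = x*sin(x)
a = 0.25, b = 1.75, n = 10
h = (b - a)/n = 0.150000

Trapezoidal rule: (h/2)[f(x₀) + 2f(x₁) + 2f(x₂) + ... + f(xₙ)]

x_0 = 0.2500, f(x_0) = 0.061851, coefficient = 1
x_1 = 0.4000, f(x_1) = 0.155767, coefficient = 2
x_2 = 0.5500, f(x_2) = 0.287478, coefficient = 2
x_3 = 0.7000, f(x_3) = 0.450952, coefficient = 2
x_4 = 0.8500, f(x_4) = 0.638588, coefficient = 2
x_5 = 1.0000, f(x_5) = 0.841471, coefficient = 2
x_6 = 1.1500, f(x_6) = 1.049679, coefficient = 2
x_7 = 1.3000, f(x_7) = 1.252626, coefficient = 2
x_8 = 1.4500, f(x_8) = 1.439434, coefficient = 2
x_9 = 1.6000, f(x_9) = 1.599318, coefficient = 2
x_10 = 1.7500, f(x_10) = 1.721975, coefficient = 1

I ≈ (0.150000/2) × 17.214452 = 1.291084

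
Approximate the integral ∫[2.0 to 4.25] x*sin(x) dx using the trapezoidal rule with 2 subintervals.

f(x) = x*sin(x)
a = 2.0, b = 4.25, n = 2
h = (b - a)/n = 1.125000

Trapezoidal rule: (h/2)[f(x₀) + 2f(x₁) + 2f(x₂) + ... + f(xₙ)]

x_0 = 2.0000, f(x_0) = 1.818595, coefficient = 1
x_1 = 3.1250, f(x_1) = 0.051850, coefficient = 2
x_2 = 4.2500, f(x_2) = -3.803705, coefficient = 1

I ≈ (1.125000/2) × -1.881411 = -1.058293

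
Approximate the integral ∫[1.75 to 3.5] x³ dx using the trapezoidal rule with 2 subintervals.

f(x) = x³
a = 1.75, b = 3.5, n = 2
h = (b - a)/n = 0.875000

Trapezoidal rule: (h/2)[f(x₀) + 2f(x₁) + 2f(x₂) + ... + f(xₙ)]

x_0 = 1.7500, f(x_0) = 5.359375, coefficient = 1
x_1 = 2.6250, f(x_1) = 18.087891, coefficient = 2
x_2 = 3.5000, f(x_2) = 42.875000, coefficient = 1

I ≈ (0.875000/2) × 84.410156 = 36.929443
Exact value: 35.170898
Error: 1.758545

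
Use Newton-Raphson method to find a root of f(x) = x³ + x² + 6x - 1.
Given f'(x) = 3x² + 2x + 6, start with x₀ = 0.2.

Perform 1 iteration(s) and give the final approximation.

f(x) = x³ + x² + 6x - 1
f'(x) = 3x² + 2x + 6
x₀ = 0.2

Newton-Raphson formula: x_{n+1} = x_n - f(x_n)/f'(x_n)

Iteration 1:
  f(0.200000) = 0.248000
  f'(0.200000) = 6.520000
  x_1 = 0.200000 - 0.248000/6.520000 = 0.161963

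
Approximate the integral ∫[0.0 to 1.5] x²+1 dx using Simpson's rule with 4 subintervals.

f(x) = x²+1
a = 0.0, b = 1.5, n = 4
h = (b - a)/n = 0.375000

Simpson's rule: (h/3)[f(x₀) + 4f(x₁) + 2f(x₂) + ... + f(xₙ)]

x_0 = 0.0000, f(x_0) = 1.000000, coefficient = 1
x_1 = 0.3750, f(x_1) = 1.140625, coefficient = 4
x_2 = 0.7500, f(x_2) = 1.562500, coefficient = 2
x_3 = 1.1250, f(x_3) = 2.265625, coefficient = 4
x_4 = 1.5000, f(x_4) = 3.250000, coefficient = 1

I ≈ (0.375000/3) × 21.000000 = 2.625000
Exact value: 2.625000
Error: 0.000000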